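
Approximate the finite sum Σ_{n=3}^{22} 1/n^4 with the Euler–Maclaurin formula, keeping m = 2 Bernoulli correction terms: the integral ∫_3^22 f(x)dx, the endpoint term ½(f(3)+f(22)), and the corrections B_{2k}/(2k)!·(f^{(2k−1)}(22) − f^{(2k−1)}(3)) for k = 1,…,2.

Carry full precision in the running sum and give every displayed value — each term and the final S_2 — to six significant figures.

S_2 ≈ 0.0197848

Integral: ∫_3^22 1/x^4 dx = 0.0123144.
½[f(3) + f(22)] = ½[0.0123457 + 4.26883e-06] = 0.00617497.
So far: 0.0184893.
Order-1 term: 1/12 · (-7.76152e-07 − (-0.0164609)) = 0.00137168.
Partial sum through k=1: 0.0198610.
Order-2 term: −1/720 · (-4.81086e-08 − (-0.0548697)) = -7.62078e-05.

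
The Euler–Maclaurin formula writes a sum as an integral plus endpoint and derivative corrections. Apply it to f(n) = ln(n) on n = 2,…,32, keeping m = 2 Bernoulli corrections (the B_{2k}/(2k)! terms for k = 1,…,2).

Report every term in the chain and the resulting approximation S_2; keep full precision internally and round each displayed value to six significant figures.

∫_2^32 ln(x) dx evaluates to 79.5173.
½[f(2) + f(32)] = ½[0.693147 + 3.46574] = 2.07944.
Running total after boundary: 81.5967.
k=1: B_{2}/(2)! × [f^{(1)}(32) − f^{(1)}(2)] = 1/12 × (0.0312500 − 0.500000) = -0.0390625.
Partial sum through k=1: 81.5576.
k=2: B_{4}/(4)! × [f^{(3)}(32) − f^{(3)}(2)] = −1/720 × (6.10352e-05 − 0.250000) = 0.000347137.

S_2 ≈ 81.5580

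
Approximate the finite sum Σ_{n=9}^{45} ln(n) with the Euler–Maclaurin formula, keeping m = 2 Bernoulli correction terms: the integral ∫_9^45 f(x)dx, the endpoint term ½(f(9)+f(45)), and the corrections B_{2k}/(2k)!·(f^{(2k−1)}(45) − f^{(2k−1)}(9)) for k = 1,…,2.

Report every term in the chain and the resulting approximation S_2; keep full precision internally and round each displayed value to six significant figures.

S_2 ≈ 118.519

Integral: ∫_9^45 ln(x) dx = 115.525.
Endpoint term: (f(9) + f(45))/2 = (2.19722 + 3.80666)/2 = 3.00194.
Integral + boundary = 118.527.
k=1: B_{2}/(2)! × [f^{(1)}(45) − f^{(1)}(9)] = 1/12 × (0.0222222 − 0.111111) = -0.00740741.
Running total after k=1: 118.519.
k=2: B_{4}/(4)! × [f^{(3)}(45) − f^{(3)}(9)] = −1/720 × (2.19479e-05 − 0.00274348) = 3.77991e-06.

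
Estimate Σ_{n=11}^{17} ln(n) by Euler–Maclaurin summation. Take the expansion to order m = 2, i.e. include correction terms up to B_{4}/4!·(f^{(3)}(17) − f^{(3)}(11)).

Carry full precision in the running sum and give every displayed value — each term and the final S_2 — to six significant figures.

Integral: ∫_11^17 ln(x) dx = 15.7878.
½[f(11) + f(17)] = ½[2.39790 + 2.83321] = 2.61555.
So far: 18.4033.
k=1: B_{2}/(2)! × [f^{(1)}(17) − f^{(1)}(11)] = 1/12 × (0.0588235 − 0.0909091) = -0.00267380.
Partial sum through k=1: 18.4007.
k=2: B_{4}/(4)! × [f^{(3)}(17) − f^{(3)}(11)] = −1/720 × (0.000407083 − 0.00150263) = 1.52159e-06.

S_2 ≈ 18.4007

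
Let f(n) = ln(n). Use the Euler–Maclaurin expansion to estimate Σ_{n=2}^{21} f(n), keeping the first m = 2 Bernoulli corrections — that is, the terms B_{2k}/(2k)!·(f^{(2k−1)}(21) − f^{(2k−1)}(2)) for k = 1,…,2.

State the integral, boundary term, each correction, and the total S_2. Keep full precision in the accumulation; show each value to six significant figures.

S_2 ≈ 45.3802

Integral: ∫_2^21 ln(x) dx = 43.5487.
Endpoint term: (f(2) + f(21))/2 = (0.693147 + 3.04452)/2 = 1.86883.
Running total after boundary: 45.4175.
Order-1 term: 1/12 · (0.0476190 − 0.500000) = -0.0376984.
Running total after k=1: 45.3798.
Order-2 term: −1/720 · (0.000215959 − 0.250000) = 0.000346922.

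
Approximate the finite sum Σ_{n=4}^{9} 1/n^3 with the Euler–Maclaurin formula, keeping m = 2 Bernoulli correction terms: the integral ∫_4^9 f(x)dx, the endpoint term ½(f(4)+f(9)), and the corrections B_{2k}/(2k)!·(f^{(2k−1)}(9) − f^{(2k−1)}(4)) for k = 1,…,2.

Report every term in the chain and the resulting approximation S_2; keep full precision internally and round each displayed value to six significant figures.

S_2 ≈ 0.0344938

∫_4^9 1/x^3 dx evaluates to 0.0250772.
Endpoint term: (f(4) + f(9))/2 = (0.0156250 + 0.00137174)/2 = 0.00849837.
Integral + boundary = 0.0335755.
k=1: B_{2}/(2)! × [f^{(1)}(9) − f^{(1)}(4)] = 1/12 × (-0.000457247 − (-0.0117188)) = 0.000938459.
After k=1: 0.0345140.
k=2: B_{4}/(4)! × [f^{(3)}(9) − f^{(3)}(4)] = −1/720 × (-0.000112901 − (-0.0146484)) = -2.01882e-05.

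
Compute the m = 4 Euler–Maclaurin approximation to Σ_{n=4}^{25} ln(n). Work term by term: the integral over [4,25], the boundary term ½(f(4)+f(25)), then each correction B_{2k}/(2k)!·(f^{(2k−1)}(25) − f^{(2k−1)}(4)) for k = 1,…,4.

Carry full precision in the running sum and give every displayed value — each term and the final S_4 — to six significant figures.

∫_4^25 ln(x) dx evaluates to 53.9267.
½[f(4) + f(25)] = ½[1.38629 + 3.21888] = 2.30259.
Integral + boundary = 56.2293.
k=1: B_{2}/(2)! × [f^{(1)}(25) − f^{(1)}(4)] = 1/12 × (0.0400000 − 0.250000) = -0.0175000.
After k=1: 56.2118.
k=2: B_{4}/(4)! × [f^{(3)}(25) − f^{(3)}(4)] = −1/720 × (0.000128000 − 0.0312500) = 4.32250e-05.
After k=2: 56.2118.
k=3: B_{6}/(6)! × [f^{(5)}(25) − f^{(5)}(4)] = 1/30240 × (2.45760e-06 − 0.0234375) = -7.74968e-07.
After k=3: 56.2118.
k=4: B_{8}/(8)! × [f^{(7)}(25) − f^{(7)}(4)] = −1/1209600 × (1.17965e-07 − 0.0439453) = 3.63304e-08.

S_4 ≈ 56.2118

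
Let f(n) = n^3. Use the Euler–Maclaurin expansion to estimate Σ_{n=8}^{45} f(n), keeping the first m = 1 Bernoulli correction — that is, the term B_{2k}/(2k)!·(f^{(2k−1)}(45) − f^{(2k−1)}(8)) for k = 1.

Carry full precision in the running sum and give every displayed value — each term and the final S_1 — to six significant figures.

Integral: ∫_8^45 x^3 dx = 1.02413e+06.
Boundary: ½(f(8) + f(45)) = ½(512.000 + 91125.0) = 45818.5.
Running total after boundary: 1.06995e+06.
Order-1 term: 1/12 · (6075.00 − 192.000) = 490.250.

S_1 ≈ 1.07044e+06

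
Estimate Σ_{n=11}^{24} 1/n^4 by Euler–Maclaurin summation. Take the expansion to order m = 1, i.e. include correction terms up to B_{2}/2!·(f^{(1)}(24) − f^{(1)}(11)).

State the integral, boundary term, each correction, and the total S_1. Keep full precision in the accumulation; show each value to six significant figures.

S_1 ≈ 0.000264011

Integral: ∫_11^24 1/x^4 dx = 0.000226326.
½[f(11) + f(24)] = ½[6.83013e-05 + 3.01408e-06] = 3.56577e-05.
Running total after boundary: 0.000261983.
Correction k=1: B_{2}/2! · (f^{(1)}(24) − f^{(1)}(11)) = 1/12 · (-5.02347e-07 − (-2.48369e-05)) = 2.02788e-06.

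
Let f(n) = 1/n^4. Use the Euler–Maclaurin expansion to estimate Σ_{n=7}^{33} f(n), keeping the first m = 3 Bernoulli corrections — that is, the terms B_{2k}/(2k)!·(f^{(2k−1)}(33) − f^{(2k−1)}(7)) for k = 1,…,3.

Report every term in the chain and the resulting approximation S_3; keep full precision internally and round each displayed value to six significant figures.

The integral term ∫_7^33 1/x^4 dx = 0.000962542.
½[f(7) + f(33)] = ½[0.000416493 + 8.43226e-07] = 0.000208668.
So far: 0.00117121.
Correction k=1: B_{2}/2! · (f^{(1)}(33) − f^{(1)}(7)) = 1/12 · (-1.02209e-07 − (-0.000237996)) = 1.98245e-05.
After k=1: 0.00119103.
Correction k=2: B_{4}/4! · (f^{(3)}(33) − f^{(3)}(7)) = −1/720 · (-2.81568e-09 − (-0.000145712)) = -2.02374e-07.
After k=2: 0.00119083.
Correction k=3: B_{6}/6! · (f^{(5)}(33) − f^{(5)}(7)) = 1/30240 · (-1.44792e-10 − (-0.000166528)) = 5.50687e-09.

S_3 ≈ 0.00119084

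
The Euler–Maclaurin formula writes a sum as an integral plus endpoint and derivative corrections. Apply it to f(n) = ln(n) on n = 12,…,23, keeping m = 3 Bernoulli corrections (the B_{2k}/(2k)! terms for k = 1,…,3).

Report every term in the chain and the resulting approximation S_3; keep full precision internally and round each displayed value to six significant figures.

Integral: ∫_12^23 ln(x) dx = 31.2975.
Endpoint term: (f(12) + f(23))/2 = (2.48491 + 3.13549)/2 = 2.81020.
Running total after boundary: 34.1077.
k=1: B_{2}/(2)! × [f^{(1)}(23) − f^{(1)}(12)] = 1/12 × (0.0434783 − 0.0833333) = -0.00332126.
Partial sum through k=1: 34.1044.
k=2: B_{4}/(4)! × [f^{(3)}(23) − f^{(3)}(12)] = −1/720 × (0.000164379 − 0.00115741) = 1.37921e-06.
Partial sum through k=2: 34.1044.
k=3: B_{6}/(6)! × [f^{(5)}(23) − f^{(5)}(12)] = 1/30240 × (3.72883e-06 − 9.64506e-05) = -3.06620e-09.

S_3 ≈ 34.1044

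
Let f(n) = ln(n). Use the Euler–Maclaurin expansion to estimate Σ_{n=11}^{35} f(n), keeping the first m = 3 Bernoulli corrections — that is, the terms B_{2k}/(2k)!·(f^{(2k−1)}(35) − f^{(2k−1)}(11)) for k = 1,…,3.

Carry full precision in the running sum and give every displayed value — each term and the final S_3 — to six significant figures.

Integral: ∫_11^35 ln(x) dx = 74.0603.
Boundary: ½(f(11) + f(35)) = ½(2.39790 + 3.55535) = 2.97662.
Integral + boundary = 77.0370.
Order-1 term: 1/12 · (0.0285714 − 0.0909091) = -0.00519481.
After k=1: 77.0318.
Order-2 term: −1/720 · (4.66472e-05 − 0.00150263) = 2.02220e-06.
After k=2: 77.0318.
Order-3 term: 1/30240 · (4.56952e-07 − 0.000149021) = -4.91284e-09.

S_3 ≈ 77.0318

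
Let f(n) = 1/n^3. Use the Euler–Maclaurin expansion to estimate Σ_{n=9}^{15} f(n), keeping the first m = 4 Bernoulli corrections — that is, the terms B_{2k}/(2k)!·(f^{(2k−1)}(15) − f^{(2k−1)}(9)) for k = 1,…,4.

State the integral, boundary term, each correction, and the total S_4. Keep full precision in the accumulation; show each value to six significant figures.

The integral term ∫_9^15 1/x^3 dx = 0.00395062.
Boundary: ½(f(9) + f(15)) = ½(0.00137174 + 0.000296296) = 0.000834019.
Running total after boundary: 0.00478464.
k=1: B_{2}/(2)! × [f^{(1)}(15) − f^{(1)}(9)] = 1/12 × (-5.92593e-05 − (-0.000457247)) = 3.31657e-05.
Partial sum through k=1: 0.00481780.
k=2: B_{4}/(4)! × [f^{(3)}(15) − f^{(3)}(9)] = −1/720 × (-5.26749e-06 − (-0.000112901)) = -1.49490e-07.
Partial sum through k=2: 0.00481765.
k=3: B_{6}/(6)! × [f^{(5)}(15) − f^{(5)}(9)] = 1/30240 × (-9.83265e-07 − (-5.85410e-05)) = 1.90337e-09.
Partial sum through k=3: 0.00481765.
k=4: B_{8}/(8)! × [f^{(7)}(15) − f^{(7)}(9)] = −1/1209600 × (-3.14645e-07 − (-5.20365e-05)) = -4.27595e-11.

S_4 ≈ 0.00481765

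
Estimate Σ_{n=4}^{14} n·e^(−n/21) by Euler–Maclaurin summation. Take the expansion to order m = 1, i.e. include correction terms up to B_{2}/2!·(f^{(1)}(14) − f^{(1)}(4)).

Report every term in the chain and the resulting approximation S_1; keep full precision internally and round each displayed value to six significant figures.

S_1 ≈ 61.7908

∫_4^14 x·e^(−x/21) dx evaluates to 56.5853.
½[f(4) + f(14)] = ½[3.30626 + 7.18784] = 5.24705.
Running total after boundary: 61.8323.
Order-1 term: 1/12 · (0.171139 − 0.669124) = -0.0414988.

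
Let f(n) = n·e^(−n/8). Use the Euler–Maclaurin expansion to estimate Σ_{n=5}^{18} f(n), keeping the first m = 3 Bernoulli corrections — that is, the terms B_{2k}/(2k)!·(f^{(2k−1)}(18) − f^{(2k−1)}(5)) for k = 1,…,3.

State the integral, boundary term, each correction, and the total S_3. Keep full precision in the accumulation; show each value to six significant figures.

∫_5^18 x·e^(−x/8) dx evaluates to 33.7441.
Endpoint term: (f(5) + f(18))/2 = (2.67631 + 1.89719)/2 = 2.28675.
So far: 36.0309.
Order-1 term: 1/12 · (-0.131749 − 0.200723) = -0.0277060.
Running total after k=1: 36.0032.
Order-2 term: −1/720 · (0.00123515 − 0.0198632) = 2.58723e-05.
Running total after k=2: 36.0032.
Order-3 term: 1/30240 · (7.07636e-05 − 0.000571721) = -1.65660e-08.

S_3 ≈ 36.0032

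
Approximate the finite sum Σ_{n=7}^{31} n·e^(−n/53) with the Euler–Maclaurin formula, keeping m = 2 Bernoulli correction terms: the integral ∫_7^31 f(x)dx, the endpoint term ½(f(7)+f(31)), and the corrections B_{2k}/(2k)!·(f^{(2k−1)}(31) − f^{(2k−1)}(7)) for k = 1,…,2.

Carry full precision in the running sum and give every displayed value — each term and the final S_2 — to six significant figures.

Integral: ∫_7^31 x·e^(−x/53) dx = 306.085.
Boundary: ½(f(7) + f(31)) = ½(6.13392 + 17.2719) = 11.7029.
So far: 317.788.
Order-1 term: 1/12 · (0.231273 − 0.760540) = -0.0441056.
Running total after k=1: 317.744.
Order-2 term: −1/720 · (0.000479028 − 0.000894657) = 5.77262e-07.

S_2 ≈ 317.744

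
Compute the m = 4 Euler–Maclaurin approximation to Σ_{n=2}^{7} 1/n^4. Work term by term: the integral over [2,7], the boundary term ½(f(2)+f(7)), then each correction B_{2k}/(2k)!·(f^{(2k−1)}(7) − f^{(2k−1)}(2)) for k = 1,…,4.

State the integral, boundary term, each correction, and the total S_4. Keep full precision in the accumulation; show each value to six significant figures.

The integral term ∫_2^7 1/x^4 dx = 0.0406948.
½[f(2) + f(7)] = ½[0.0625000 + 0.000416493] = 0.0314582.
Running total after boundary: 0.0721531.
Correction k=1: B_{2}/2! · (f^{(1)}(7) − f^{(1)}(2)) = 1/12 · (-0.000237996 − (-0.125000)) = 0.0103968.
Partial sum through k=1: 0.0825499.
Correction k=2: B_{4}/4! · (f^{(3)}(7) − f^{(3)}(2)) = −1/720 · (-0.000145712 − (-0.937500)) = -0.00130188.
Partial sum through k=2: 0.0812480.
Correction k=3: B_{6}/6! · (f^{(5)}(7) − f^{(5)}(2)) = 1/30240 · (-0.000166528 − (-13.1250)) = 0.000434022.
Partial sum through k=3: 0.0816821.
Correction k=4: B_{8}/8! · (f^{(7)}(7) − f^{(7)}(2)) = −1/1209600 · (-0.000305868 − (-295.312)) = -0.000244140.

S_4 ≈ 0.0814379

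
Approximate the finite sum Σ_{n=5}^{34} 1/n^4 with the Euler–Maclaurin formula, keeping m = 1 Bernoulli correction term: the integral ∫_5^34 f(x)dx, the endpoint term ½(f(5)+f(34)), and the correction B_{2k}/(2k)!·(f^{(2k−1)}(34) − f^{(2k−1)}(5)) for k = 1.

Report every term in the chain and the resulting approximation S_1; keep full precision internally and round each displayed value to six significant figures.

Integral: ∫_5^34 1/x^4 dx = 0.00265819.
Endpoint term: (f(5) + f(34))/2 = (0.00160000 + 7.48315e-07)/2 = 0.000800374.
So far: 0.00345856.
k=1: B_{2}/(2)! × [f^{(1)}(34) − f^{(1)}(5)] = 1/12 × (-8.80370e-08 − (-0.00128000)) = 0.000106659.

S_1 ≈ 0.00356522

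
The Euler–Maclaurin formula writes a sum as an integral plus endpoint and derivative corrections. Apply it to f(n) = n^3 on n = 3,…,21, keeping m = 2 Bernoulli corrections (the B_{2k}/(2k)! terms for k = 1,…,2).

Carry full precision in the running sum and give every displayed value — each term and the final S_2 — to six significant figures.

∫_3^21 x^3 dx evaluates to 48600.0.
½[f(3) + f(21)] = ½[27.0000 + 9261.00] = 4644.00.
So far: 53244.0.
k=1: B_{2}/(2)! × [f^{(1)}(21) − f^{(1)}(3)] = 1/12 × (1323.00 − 27.0000) = 108.000.
After k=1: 53352.0.
k=2: B_{4}/(4)! × [f^{(3)}(21) − f^{(3)}(3)] = −1/720 × (6.00000 − 6.00000) = 0.00000.

S_2 ≈ 53352.0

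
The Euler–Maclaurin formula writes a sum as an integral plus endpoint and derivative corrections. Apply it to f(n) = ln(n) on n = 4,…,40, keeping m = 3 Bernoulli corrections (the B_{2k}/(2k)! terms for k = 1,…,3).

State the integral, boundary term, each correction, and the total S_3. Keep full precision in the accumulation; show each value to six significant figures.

S_3 ≈ 108.529

Integral: ∫_4^40 ln(x) dx = 106.010.
Boundary: ½(f(4) + f(40)) = ½(1.38629 + 3.68888) = 2.53759.
Integral + boundary = 108.548.
Correction k=1: B_{2}/2! · (f^{(1)}(40) − f^{(1)}(4)) = 1/12 · (0.0250000 − 0.250000) = -0.0187500.
Running total after k=1: 108.529.
Correction k=2: B_{4}/4! · (f^{(3)}(40) − f^{(3)}(4)) = −1/720 · (3.12500e-05 − 0.0312500) = 4.33594e-05.
Running total after k=2: 108.529.
Correction k=3: B_{6}/6! · (f^{(5)}(40) − f^{(5)}(4)) = 1/30240 · (2.34375e-07 − 0.0234375) = -7.75042e-07.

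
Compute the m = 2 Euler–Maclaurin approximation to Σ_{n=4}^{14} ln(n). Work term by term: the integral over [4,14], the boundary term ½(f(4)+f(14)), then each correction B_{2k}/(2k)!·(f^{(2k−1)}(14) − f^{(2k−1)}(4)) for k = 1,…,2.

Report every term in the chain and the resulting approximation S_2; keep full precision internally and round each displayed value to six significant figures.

The integral term ∫_4^14 ln(x) dx = 21.4016.
½[f(4) + f(14)] = ½[1.38629 + 2.63906] = 2.01268.
Running total after boundary: 23.4143.
k=1: B_{2}/(2)! × [f^{(1)}(14) − f^{(1)}(4)] = 1/12 × (0.0714286 − 0.250000) = -0.0148810.
After k=1: 23.3994.
k=2: B_{4}/(4)! × [f^{(3)}(14) − f^{(3)}(4)] = −1/720 × (0.000728863 − 0.0312500) = 4.23905e-05.

S_2 ≈ 23.3995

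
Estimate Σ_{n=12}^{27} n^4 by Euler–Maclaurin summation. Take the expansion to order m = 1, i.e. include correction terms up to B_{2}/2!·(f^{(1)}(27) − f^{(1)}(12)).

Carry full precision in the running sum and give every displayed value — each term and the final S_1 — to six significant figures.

The integral term ∫_12^27 x^4 dx = 2.82002e+06.
Boundary: ½(f(12) + f(27)) = ½(20736.0 + 531441) = 276088.
Running total after boundary: 3.09610e+06.
Correction k=1: B_{2}/2! · (f^{(1)}(27) − f^{(1)}(12)) = 1/12 · (78732.0 − 6912.00) = 5985.00.

S_1 ≈ 3.10209e+06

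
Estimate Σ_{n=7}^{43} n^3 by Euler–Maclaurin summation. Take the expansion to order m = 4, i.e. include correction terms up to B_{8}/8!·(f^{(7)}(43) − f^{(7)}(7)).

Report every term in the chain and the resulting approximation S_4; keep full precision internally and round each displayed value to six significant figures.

∫_7^43 x^3 dx evaluates to 854100.
½[f(7) + f(43)] = ½[343.000 + 79507.0] = 39925.0.
Integral + boundary = 894025.
k=1: B_{2}/(2)! × [f^{(1)}(43) − f^{(1)}(7)] = 1/12 × (5547.00 − 147.000) = 450.000.
Running total after k=1: 894475.
k=2: B_{4}/(4)! × [f^{(3)}(43) − f^{(3)}(7)] = −1/720 × (6.00000 − 6.00000) = 0.00000.
Running total after k=2: 894475.
k=3: B_{6}/(6)! × [f^{(5)}(43) − f^{(5)}(7)] = 1/30240 × (0.00000 − 0.00000) = 0.00000.
Running total after k=3: 894475.
k=4: B_{8}/(8)! × [f^{(7)}(43) − f^{(7)}(7)] = −1/1209600 × (0.00000 − 0.00000) = 0.00000.

S_4 ≈ 894475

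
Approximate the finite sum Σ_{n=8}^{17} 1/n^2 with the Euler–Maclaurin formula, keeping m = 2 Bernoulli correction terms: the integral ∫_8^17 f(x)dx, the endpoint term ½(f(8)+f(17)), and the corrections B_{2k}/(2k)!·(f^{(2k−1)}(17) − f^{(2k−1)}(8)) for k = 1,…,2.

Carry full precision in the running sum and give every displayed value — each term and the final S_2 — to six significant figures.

S_2 ≈ 0.0760097

The integral term ∫_8^17 1/x^2 dx = 0.0661765.
Boundary: ½(f(8) + f(17)) = ½(0.0156250 + 0.00346021) = 0.00954260.
So far: 0.0757191.
Order-1 term: 1/12 · (-0.000407083 − (-0.00390625)) = 0.000291597.
Partial sum through k=1: 0.0760107.
Order-2 term: −1/720 · (-1.69031e-05 − (-0.000732422)) = -9.93776e-07.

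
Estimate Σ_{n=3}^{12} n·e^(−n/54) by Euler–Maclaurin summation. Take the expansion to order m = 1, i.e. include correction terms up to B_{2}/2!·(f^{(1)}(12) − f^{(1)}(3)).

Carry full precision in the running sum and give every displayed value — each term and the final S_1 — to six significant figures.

S_1 ≈ 64.0360

Integral: ∫_3^12 x·e^(−x/54) dx = 57.8351.
Boundary: ½(f(3) + f(12)) = ½(2.83788 + 9.60885) = 6.22336.
Running total after boundary: 64.0585.
Order-1 term: 1/12 · (0.622796 − 0.893406) = -0.0225509.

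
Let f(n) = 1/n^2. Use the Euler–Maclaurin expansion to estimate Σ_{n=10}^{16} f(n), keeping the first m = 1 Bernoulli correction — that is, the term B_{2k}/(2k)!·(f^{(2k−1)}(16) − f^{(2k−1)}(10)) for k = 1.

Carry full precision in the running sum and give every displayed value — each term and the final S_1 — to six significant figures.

∫_10^16 1/x^2 dx evaluates to 0.0375000.
Endpoint term: (f(10) + f(16))/2 = (0.0100000 + 0.00390625)/2 = 0.00695313.
So far: 0.0444531.
Correction k=1: B_{2}/2! · (f^{(1)}(16) − f^{(1)}(10)) = 1/12 · (-0.000488281 − (-0.00200000)) = 0.000125977.

S_1 ≈ 0.0445791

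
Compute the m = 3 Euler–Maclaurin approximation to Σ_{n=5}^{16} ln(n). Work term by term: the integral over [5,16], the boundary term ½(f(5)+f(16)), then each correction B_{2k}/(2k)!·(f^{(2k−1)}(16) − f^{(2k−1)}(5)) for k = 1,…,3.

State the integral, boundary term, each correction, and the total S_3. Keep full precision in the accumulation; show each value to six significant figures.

S_3 ≈ 27.4938

Integral: ∫_5^16 ln(x) dx = 25.3142.
½[f(5) + f(16)] = ½[1.60944 + 2.77259] = 2.19101.
Running total after boundary: 27.5052.
k=1: B_{2}/(2)! × [f^{(1)}(16) − f^{(1)}(5)] = 1/12 × (0.0625000 − 0.200000) = -0.0114583.
After k=1: 27.4938.
k=2: B_{4}/(4)! × [f^{(3)}(16) − f^{(3)}(5)] = −1/720 × (0.000488281 − 0.0160000) = 2.15441e-05.
After k=2: 27.4938.
k=3: B_{6}/(6)! × [f^{(5)}(16) − f^{(5)}(5)] = 1/30240 × (2.28882e-05 − 0.00768000) = -2.53211e-07.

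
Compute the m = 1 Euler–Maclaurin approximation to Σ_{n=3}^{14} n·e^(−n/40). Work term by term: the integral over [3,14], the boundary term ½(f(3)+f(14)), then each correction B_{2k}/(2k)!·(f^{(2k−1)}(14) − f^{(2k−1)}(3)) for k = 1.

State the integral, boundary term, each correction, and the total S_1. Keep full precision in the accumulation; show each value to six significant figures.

∫_3^14 x·e^(−x/40) dx evaluates to 73.5925.
Endpoint term: (f(3) + f(14))/2 = (2.78323 + 9.86563)/2 = 6.32443.
Integral + boundary = 79.9170.
Correction k=1: B_{2}/2! · (f^{(1)}(14) − f^{(1)}(3)) = 1/12 · (0.458047 − 0.858163) = -0.0333430.

S_1 ≈ 79.8836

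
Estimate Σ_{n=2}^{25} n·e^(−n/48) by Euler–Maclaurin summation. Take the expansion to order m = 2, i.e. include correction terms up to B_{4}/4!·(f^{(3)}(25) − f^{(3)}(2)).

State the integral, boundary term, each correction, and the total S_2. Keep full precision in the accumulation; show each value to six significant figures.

S_2 ≈ 228.922

∫_2^25 x·e^(−x/48) dx evaluates to 220.590.
½[f(2) + f(25)] = ½[1.91838 + 14.8506] = 8.38451.
So far: 228.974.
Order-1 term: 1/12 · (0.284637 − 0.919223) = -0.0528822.
After k=1: 228.922.
Order-2 term: −1/720 · (0.000639187 − 0.00123160) = 8.22793e-07.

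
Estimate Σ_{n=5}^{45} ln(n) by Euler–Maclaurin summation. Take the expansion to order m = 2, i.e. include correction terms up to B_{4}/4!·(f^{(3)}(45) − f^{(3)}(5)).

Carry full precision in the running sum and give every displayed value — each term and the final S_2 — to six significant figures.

Integral: ∫_5^45 ln(x) dx = 123.253.
Endpoint term: (f(5) + f(45))/2 = (1.60944 + 3.80666)/2 = 2.70805.
Integral + boundary = 125.961.
Correction k=1: B_{2}/2! · (f^{(1)}(45) − f^{(1)}(5)) = 1/12 · (0.0222222 − 0.200000) = -0.0148148.
Partial sum through k=1: 125.946.
Correction k=2: B_{4}/4! · (f^{(3)}(45) − f^{(3)}(5)) = −1/720 · (2.19479e-05 − 0.0160000) = 2.21917e-05.

S_2 ≈ 125.946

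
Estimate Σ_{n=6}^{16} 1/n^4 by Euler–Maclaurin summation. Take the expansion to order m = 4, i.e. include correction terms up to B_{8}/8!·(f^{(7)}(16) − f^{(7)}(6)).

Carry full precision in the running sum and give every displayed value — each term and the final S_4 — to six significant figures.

Integral: ∫_6^16 1/x^4 dx = 0.00146183.
Endpoint term: (f(6) + f(16))/2 = (0.000771605 + 1.52588e-05)/2 = 0.000393432.
So far: 0.00185526.
k=1: B_{2}/(2)! × [f^{(1)}(16) − f^{(1)}(6)] = 1/12 × (-3.81470e-06 − (-0.000514403)) = 4.25490e-05.
Running total after k=1: 0.00189781.
k=2: B_{4}/(4)! × [f^{(3)}(16) − f^{(3)}(6)] = −1/720 × (-4.47035e-07 − (-0.000428669)) = -5.94753e-07.
Running total after k=2: 0.00189722.
k=3: B_{6}/(6)! × [f^{(5)}(16) − f^{(5)}(6)] = 1/30240 × (-9.77889e-08 − (-0.000666819)) = 2.20477e-08.
Running total after k=3: 0.00189724.
k=4: B_{8}/(8)! × [f^{(7)}(16) − f^{(7)}(6)] = −1/1209600 × (-3.43789e-08 − (-0.00166705)) = -1.37815e-09.

S_4 ≈ 0.00189724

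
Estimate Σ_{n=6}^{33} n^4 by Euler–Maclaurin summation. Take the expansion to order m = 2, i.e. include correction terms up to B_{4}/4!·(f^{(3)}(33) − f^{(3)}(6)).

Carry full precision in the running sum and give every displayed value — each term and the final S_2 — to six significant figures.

S_2 ≈ 8.43104e+06

The integral term ∫_6^33 x^4 dx = 7.82552e+06.
Endpoint term: (f(6) + f(33))/2 = (1296.00 + 1.18592e+06)/2 = 593608.
Running total after boundary: 8.41913e+06.
Correction k=1: B_{2}/2! · (f^{(1)}(33) − f^{(1)}(6)) = 1/12 · (143748 − 864.000) = 11907.0.
Partial sum through k=1: 8.43104e+06.
Correction k=2: B_{4}/4! · (f^{(3)}(33) − f^{(3)}(6)) = −1/720 · (792.000 − 144.000) = -0.900000.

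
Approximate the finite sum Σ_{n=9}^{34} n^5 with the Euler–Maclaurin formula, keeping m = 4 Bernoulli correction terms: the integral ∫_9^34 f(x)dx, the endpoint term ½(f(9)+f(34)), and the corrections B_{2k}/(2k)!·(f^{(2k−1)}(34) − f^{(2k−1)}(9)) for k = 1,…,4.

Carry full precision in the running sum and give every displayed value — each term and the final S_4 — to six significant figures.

∫_9^34 x^5 dx evaluates to 2.57379e+08.
Endpoint term: (f(9) + f(34))/2 = (59049.0 + 4.54354e+07)/2 = 2.27472e+07.
Integral + boundary = 2.80126e+08.
Order-1 term: 1/12 · (6.68168e+06 − 32805.0) = 554073.
After k=1: 2.80680e+08.
Order-2 term: −1/720 · (69360.0 − 4860.00) = -89.5833.
After k=2: 2.80680e+08.
Order-3 term: 1/30240 · (120.000 − 120.000) = 0.00000.
After k=3: 2.80680e+08.
Order-4 term: −1/1209600 · (0.00000 − 0.00000) = 0.00000.

S_4 ≈ 2.80680e+08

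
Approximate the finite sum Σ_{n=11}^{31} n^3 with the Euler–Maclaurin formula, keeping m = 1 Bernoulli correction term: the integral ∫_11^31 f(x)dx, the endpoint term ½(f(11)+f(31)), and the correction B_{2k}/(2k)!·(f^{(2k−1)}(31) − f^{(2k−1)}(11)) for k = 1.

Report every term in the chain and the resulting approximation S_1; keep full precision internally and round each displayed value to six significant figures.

Integral: ∫_11^31 x^3 dx = 227220.
Endpoint term: (f(11) + f(31))/2 = (1331.00 + 29791.0)/2 = 15561.0.
Running total after boundary: 242781.
k=1: B_{2}/(2)! × [f^{(1)}(31) − f^{(1)}(11)] = 1/12 × (2883.00 − 363.000) = 210.000.

S_1 ≈ 242991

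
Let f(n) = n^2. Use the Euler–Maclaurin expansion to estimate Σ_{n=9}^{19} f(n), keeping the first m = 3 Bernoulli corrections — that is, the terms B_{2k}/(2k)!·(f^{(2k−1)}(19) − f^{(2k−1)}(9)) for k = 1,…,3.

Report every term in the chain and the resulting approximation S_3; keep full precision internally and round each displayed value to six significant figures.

The integral term ∫_9^19 x^2 dx = 2043.33.
Endpoint term: (f(9) + f(19))/2 = (81.0000 + 361.000)/2 = 221.000.
Integral + boundary = 2264.33.
Correction k=1: B_{2}/2! · (f^{(1)}(19) − f^{(1)}(9)) = 1/12 · (38.0000 − 18.0000) = 1.66667.
After k=1: 2266.00.
Correction k=2: B_{4}/4! · (f^{(3)}(19) − f^{(3)}(9)) = −1/720 · (0.00000 − 0.00000) = 0.00000.
After k=2: 2266.00.
Correction k=3: B_{6}/6! · (f^{(5)}(19) − f^{(5)}(9)) = 1/30240 · (0.00000 − 0.00000) = 0.00000.

S_3 ≈ 2266.00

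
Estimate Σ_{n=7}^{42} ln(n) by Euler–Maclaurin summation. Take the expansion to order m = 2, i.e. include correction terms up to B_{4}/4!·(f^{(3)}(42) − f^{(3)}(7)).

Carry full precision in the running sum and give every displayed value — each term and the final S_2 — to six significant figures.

S_2 ≈ 111.193

Integral: ∫_7^42 ln(x) dx = 108.361.
Endpoint term: (f(7) + f(42))/2 = (1.94591 + 3.73767)/2 = 2.84179.
Running total after boundary: 111.203.
Order-1 term: 1/12 · (0.0238095 − 0.142857) = -0.00992063.
Partial sum through k=1: 111.193.
Order-2 term: −1/720 · (2.69949e-05 − 0.00583090) = 8.06098e-06.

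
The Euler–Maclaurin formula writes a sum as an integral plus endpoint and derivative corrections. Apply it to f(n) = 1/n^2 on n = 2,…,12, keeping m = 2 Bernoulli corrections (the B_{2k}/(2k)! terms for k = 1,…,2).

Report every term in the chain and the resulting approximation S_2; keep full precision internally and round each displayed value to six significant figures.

S_2 ≈ 0.564834

The integral term ∫_2^12 1/x^2 dx = 0.416667.
Boundary: ½(f(2) + f(12)) = ½(0.250000 + 0.00694444) = 0.128472.
Integral + boundary = 0.545139.
k=1: B_{2}/(2)! × [f^{(1)}(12) − f^{(1)}(2)] = 1/12 × (-0.00115741 − (-0.250000)) = 0.0207369.
Partial sum through k=1: 0.565876.
k=2: B_{4}/(4)! × [f^{(3)}(12) − f^{(3)}(2)] = −1/720 × (-9.64506e-05 − (-0.750000)) = -0.00104153.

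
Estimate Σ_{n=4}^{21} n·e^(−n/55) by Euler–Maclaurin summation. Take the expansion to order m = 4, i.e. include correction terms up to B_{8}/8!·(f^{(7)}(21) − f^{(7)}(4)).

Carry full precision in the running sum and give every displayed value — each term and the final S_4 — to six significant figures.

S_4 ≈ 173.020

∫_4^21 x·e^(−x/55) dx evaluates to 164.029.
½[f(4) + f(21)] = ½[3.71942 + 14.3350] = 9.02721.
Integral + boundary = 173.057.
k=1: B_{2}/(2)! × [f^{(1)}(21) − f^{(1)}(4)] = 1/12 × (0.421983 − 0.862229) = -0.0366872.
Running total after k=1: 173.020.
k=2: B_{4}/(4)! × [f^{(3)}(21) − f^{(3)}(4)] = −1/720 × (0.000590817 − 0.000899814) = 4.29163e-07.
Running total after k=2: 173.020.
k=3: B_{6}/(6)! × [f^{(5)}(21) − f^{(5)}(4)] = 1/30240 × (3.44508e-07 − 5.00692e-07) = -5.16484e-12.
Running total after k=3: 173.020.
k=4: B_{8}/(8)! × [f^{(7)}(21) − f^{(7)}(4)] = −1/1209600 × (1.63208e-10 − 2.32703e-10) = 5.74526e-17.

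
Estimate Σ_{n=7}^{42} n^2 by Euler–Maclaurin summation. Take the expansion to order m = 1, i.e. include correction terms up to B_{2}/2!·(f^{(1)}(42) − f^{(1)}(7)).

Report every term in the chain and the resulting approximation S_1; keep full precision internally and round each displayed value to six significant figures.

S_1 ≈ 25494.0

∫_7^42 x^2 dx evaluates to 24581.7.
Boundary: ½(f(7) + f(42)) = ½(49.0000 + 1764.00) = 906.500.
Running total after boundary: 25488.2.
k=1: B_{2}/(2)! × [f^{(1)}(42) − f^{(1)}(7)] = 1/12 × (84.0000 − 14.0000) = 5.83333.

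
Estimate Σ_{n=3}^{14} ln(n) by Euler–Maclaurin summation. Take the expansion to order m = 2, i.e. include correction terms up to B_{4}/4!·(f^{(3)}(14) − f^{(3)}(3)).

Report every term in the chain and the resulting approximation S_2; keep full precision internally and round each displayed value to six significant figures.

∫_3^14 ln(x) dx evaluates to 22.6510.
Endpoint term: (f(3) + f(14))/2 = (1.09861 + 2.63906)/2 = 1.86883.
Running total after boundary: 24.5198.
Order-1 term: 1/12 · (0.0714286 − 0.333333) = -0.0218254.
Running total after k=1: 24.4980.
Order-2 term: −1/720 · (0.000728863 − 0.0740741) = 0.000101868.

S_2 ≈ 24.4981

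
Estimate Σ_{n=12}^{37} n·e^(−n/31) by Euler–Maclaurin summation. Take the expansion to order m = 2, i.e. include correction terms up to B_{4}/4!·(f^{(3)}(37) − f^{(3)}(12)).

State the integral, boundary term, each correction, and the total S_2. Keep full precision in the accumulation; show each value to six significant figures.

S_2 ≈ 275.757

The integral term ∫_12^37 x·e^(−x/31) dx = 266.114.
Endpoint term: (f(12) + f(37))/2 = (8.14830 + 11.2163)/2 = 9.68231.
Running total after boundary: 275.796.
Correction k=1: B_{2}/2! · (f^{(1)}(37) − f^{(1)}(12)) = 1/12 · (-0.0586730 − 0.416177) = -0.0395708.
Partial sum through k=1: 275.757.
Correction k=2: B_{4}/4! · (f^{(3)}(37) − f^{(3)}(12)) = −1/720 · (0.000569838 − 0.00184623) = 1.77277e-06.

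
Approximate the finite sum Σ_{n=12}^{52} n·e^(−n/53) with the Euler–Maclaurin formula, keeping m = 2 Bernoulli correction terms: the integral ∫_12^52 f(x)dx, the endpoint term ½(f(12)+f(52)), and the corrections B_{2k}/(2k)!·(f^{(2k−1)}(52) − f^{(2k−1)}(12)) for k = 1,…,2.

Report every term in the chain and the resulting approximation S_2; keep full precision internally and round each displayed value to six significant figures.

S_2 ≈ 675.236

The integral term ∫_12^52 x·e^(−x/53) dx = 660.755.
½[f(12) + f(52)] = ½[9.56864 + 19.4941] = 14.5314.
So far: 675.287.
Order-1 term: 1/12 · (0.00707333 − 0.616847) = -0.0508144.
After k=1: 675.236.
Order-2 term: −1/720 · (0.000269436 − 0.000787334) = 7.19302e-07.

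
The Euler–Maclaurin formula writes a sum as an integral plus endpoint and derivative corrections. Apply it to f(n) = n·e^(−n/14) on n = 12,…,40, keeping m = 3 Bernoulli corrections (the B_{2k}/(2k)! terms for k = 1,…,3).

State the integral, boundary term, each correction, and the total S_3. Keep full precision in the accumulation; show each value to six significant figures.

S_3 ≈ 114.734

Integral: ∫_12^40 x·e^(−x/14) dx = 111.053.
Boundary: ½(f(12) + f(40)) = ½(5.09247 + 2.29730) = 3.69489.
Integral + boundary = 114.748.
k=1: B_{2}/(2)! × [f^{(1)}(40) − f^{(1)}(12)] = 1/12 × (-0.106661 − 0.0606247) = -0.0139404.
After k=1: 114.734.
k=2: B_{4}/(4)! × [f^{(3)}(40) − f^{(3)}(12)] = −1/720 × (4.18605e-05 − 0.00463964) = 6.38581e-06.
After k=2: 114.734.
k=3: B_{6}/(6)! × [f^{(5)}(40) − f^{(5)}(12)] = 1/30240 × (3.20361e-06 − 4.57652e-05) = -1.40746e-09.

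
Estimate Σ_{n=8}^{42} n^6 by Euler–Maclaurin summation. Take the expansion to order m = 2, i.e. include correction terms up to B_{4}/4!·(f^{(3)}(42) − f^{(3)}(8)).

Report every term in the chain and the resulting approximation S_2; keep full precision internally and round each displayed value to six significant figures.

S_2 ≈ 3.57439e+10

The integral term ∫_8^42 x^6 dx = 3.29339e+10.
Endpoint term: (f(8) + f(42))/2 = (262144 + 5.48903e+09)/2 = 2.74465e+09.
So far: 3.56785e+10.
Order-1 term: 1/12 · (7.84147e+08 − 196608) = 6.53292e+07.
After k=1: 3.57439e+10.
Order-2 term: −1/720 · (8.89056e+06 − 61440.0) = -12262.7.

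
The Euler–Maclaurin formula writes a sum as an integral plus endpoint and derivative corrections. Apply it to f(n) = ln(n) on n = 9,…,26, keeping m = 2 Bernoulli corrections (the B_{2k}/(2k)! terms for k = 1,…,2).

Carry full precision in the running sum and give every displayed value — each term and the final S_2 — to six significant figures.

The integral term ∫_9^26 ln(x) dx = 47.9355.
½[f(9) + f(26)] = ½[2.19722 + 3.25810] = 2.72766.
Integral + boundary = 50.6631.
Order-1 term: 1/12 · (0.0384615 − 0.111111) = -0.00605413.
After k=1: 50.6571.
Order-2 term: −1/720 · (0.000113792 − 0.00274348) = 3.65235e-06.

S_2 ≈ 50.6571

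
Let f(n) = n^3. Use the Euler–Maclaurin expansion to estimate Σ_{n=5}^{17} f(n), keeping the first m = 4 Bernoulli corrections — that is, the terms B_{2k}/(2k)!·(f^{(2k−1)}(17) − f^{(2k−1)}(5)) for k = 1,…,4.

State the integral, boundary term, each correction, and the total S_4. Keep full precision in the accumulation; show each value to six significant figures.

S_4 ≈ 23309.0

The integral term ∫_5^17 x^3 dx = 20724.0.
Boundary: ½(f(5) + f(17)) = ½(125.000 + 4913.00) = 2519.00.
So far: 23243.0.
Order-1 term: 1/12 · (867.000 − 75.0000) = 66.0000.
After k=1: 23309.0.
Order-2 term: −1/720 · (6.00000 − 6.00000) = 0.00000.
After k=2: 23309.0.
Order-3 term: 1/30240 · (0.00000 − 0.00000) = 0.00000.
After k=3: 23309.0.
Order-4 term: −1/1209600 · (0.00000 − 0.00000) = 0.00000.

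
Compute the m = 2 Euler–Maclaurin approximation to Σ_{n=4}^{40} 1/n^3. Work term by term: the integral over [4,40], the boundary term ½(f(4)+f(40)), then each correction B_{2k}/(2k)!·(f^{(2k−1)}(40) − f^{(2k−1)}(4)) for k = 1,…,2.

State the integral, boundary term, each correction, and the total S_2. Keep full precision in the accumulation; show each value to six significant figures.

Integral: ∫_4^40 1/x^3 dx = 0.0309375.
½[f(4) + f(40)] = ½[0.0156250 + 1.56250e-05] = 0.00782031.
Running total after boundary: 0.0387578.
k=1: B_{2}/(2)! × [f^{(1)}(40) − f^{(1)}(4)] = 1/12 × (-1.17187e-06 − (-0.0117188)) = 0.000976465.
Partial sum through k=1: 0.0397343.
k=2: B_{4}/(4)! × [f^{(3)}(40) − f^{(3)}(4)] = −1/720 × (-1.46484e-08 − (-0.0146484)) = -2.03450e-05.

S_2 ≈ 0.0397139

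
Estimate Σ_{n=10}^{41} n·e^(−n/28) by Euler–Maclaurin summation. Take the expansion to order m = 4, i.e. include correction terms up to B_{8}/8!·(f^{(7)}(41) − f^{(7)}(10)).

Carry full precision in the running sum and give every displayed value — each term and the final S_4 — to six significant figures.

∫_10^41 x·e^(−x/28) dx evaluates to 297.690.
½[f(10) + f(41)] = ½[6.99673 + 9.48097] = 8.23885.
Running total after boundary: 305.929.
k=1: B_{2}/(2)! × [f^{(1)}(41) − f^{(1)}(10)] = 1/12 × (-0.107363 − 0.449789) = -0.0464294.
Partial sum through k=1: 305.882.
k=2: B_{4}/(4)! × [f^{(3)}(41) − f^{(3)}(10)] = −1/720 × (0.000452963 − 0.00235859) = 2.64670e-06.
Partial sum through k=2: 305.882.
k=3: B_{6}/(6)! × [f^{(5)}(41) − f^{(5)}(10)] = 1/30240 × (1.33019e-06 − 5.28504e-06) = -1.30782e-10.
Partial sum through k=3: 305.882.
k=4: B_{8}/(8)! × [f^{(7)}(41) − f^{(7)}(10)] = −1/1209600 × (2.65640e-09 − 9.64498e-09) = 5.77760e-15.

S_4 ≈ 305.882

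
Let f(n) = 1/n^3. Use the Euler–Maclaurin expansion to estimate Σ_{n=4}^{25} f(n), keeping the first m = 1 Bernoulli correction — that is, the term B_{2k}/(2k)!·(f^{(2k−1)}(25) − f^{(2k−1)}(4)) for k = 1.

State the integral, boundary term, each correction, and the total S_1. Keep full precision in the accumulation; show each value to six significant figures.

The integral term ∫_4^25 1/x^3 dx = 0.0304500.
Boundary: ½(f(4) + f(25)) = ½(0.0156250 + 6.40000e-05) = 0.00784450.
So far: 0.0382945.
Order-1 term: 1/12 · (-7.68000e-06 − (-0.0117188)) = 0.000975923.

S_1 ≈ 0.0392704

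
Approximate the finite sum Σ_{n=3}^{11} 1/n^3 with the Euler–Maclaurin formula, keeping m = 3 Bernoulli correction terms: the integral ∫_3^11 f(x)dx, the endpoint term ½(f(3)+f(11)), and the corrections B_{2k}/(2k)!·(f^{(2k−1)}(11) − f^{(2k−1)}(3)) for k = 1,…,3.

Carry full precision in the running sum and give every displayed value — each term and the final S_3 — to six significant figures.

S_3 ≈ 0.0732853

The integral term ∫_3^11 1/x^3 dx = 0.0514233.
Boundary: ½(f(3) + f(11)) = ½(0.0370370 + 0.000751315) = 0.0188942.
Integral + boundary = 0.0703175.
k=1: B_{2}/(2)! × [f^{(1)}(11) − f^{(1)}(3)] = 1/12 × (-0.000204904 − (-0.0370370)) = 0.00306934.
After k=1: 0.0733868.
k=2: B_{4}/(4)! × [f^{(3)}(11) − f^{(3)}(3)] = −1/720 × (-3.38684e-05 − (-0.0823045)) = -0.000114265.
After k=2: 0.0732726.
k=3: B_{6}/(6)! × [f^{(5)}(11) − f^{(5)}(3)] = 1/30240 × (-1.17560e-05 − (-0.384088)) = 1.27009e-05.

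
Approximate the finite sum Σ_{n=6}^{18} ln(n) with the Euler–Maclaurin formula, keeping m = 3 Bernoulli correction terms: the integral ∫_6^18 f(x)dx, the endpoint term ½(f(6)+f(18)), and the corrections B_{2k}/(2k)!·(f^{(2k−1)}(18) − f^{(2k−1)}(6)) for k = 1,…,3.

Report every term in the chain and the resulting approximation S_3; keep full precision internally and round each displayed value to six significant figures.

The integral term ∫_6^18 ln(x) dx = 29.2761.
Endpoint term: (f(6) + f(18))/2 = (1.79176 + 2.89037)/2 = 2.34107.
Integral + boundary = 31.6172.
Order-1 term: 1/12 · (0.0555556 − 0.166667) = -0.00925926.
Partial sum through k=1: 31.6079.
Order-2 term: −1/720 · (0.000342936 − 0.00925926) = 1.23838e-05.
Partial sum through k=2: 31.6080.
Order-3 term: 1/30240 · (1.27013e-05 − 0.00308642) = -1.01644e-07.

S_3 ≈ 31.6080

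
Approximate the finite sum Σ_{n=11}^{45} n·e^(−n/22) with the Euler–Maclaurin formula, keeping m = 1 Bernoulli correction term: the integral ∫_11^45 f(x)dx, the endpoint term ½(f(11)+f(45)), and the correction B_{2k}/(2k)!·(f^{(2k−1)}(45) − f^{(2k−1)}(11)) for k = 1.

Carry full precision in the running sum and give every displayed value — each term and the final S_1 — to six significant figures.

Integral: ∫_11^45 x·e^(−x/22) dx = 249.722.
Boundary: ½(f(11) + f(45)) = ½(6.67184 + 5.81946) = 6.24565.
Integral + boundary = 255.967.
Correction k=1: B_{2}/2! · (f^{(1)}(45) − f^{(1)}(11)) = 1/12 · (-0.135200 − 0.303265) = -0.0365387.

S_1 ≈ 255.931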